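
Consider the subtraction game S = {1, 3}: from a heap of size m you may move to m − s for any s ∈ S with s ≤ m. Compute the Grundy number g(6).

0

Compute g(0), g(1), … for moves {1, 3}:
g(0) = mex{} = 0
g(1) = mex{0} = 1
g(2) = mex{1} = 0
g(3) = mex{0} = 1
g(4) = mex{1} = 0
g(5) = mex{0} = 1
g(6) = mex{1} = 0
So g(6) = 0.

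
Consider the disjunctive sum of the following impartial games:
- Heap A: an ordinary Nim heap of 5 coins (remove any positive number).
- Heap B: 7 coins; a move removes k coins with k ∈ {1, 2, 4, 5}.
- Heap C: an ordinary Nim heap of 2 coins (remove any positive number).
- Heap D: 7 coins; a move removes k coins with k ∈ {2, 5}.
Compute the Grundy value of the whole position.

6

Heap A is a plain Nim heap of size 5, so its Grundy value is 5.
Build the Grundy sequence for heap B with g(k) = mex{g(k−s) : s ∈ {1, 2, 4, 5}, s ≤ k}:
k:     0  1  2  3  4  5  6  7
g(k):  0  1  2  0  1  2  0  1
So g(7) = 1.
Heap C is a plain Nim heap of size 2, so its Grundy value is 2.
For heap D, compute g(0), g(1), … with moves {2, 5}:
k:     0  1  2  3  4  5  6  7
g(k):  0  0  1  1  0  2  1  0
So g(7) = 0.
By the Sprague-Grundy theorem, the Grundy value of a sum of independent games is the XOR of the component values.
Combined value = 5 XOR 1 XOR 2 XOR 0 = 6.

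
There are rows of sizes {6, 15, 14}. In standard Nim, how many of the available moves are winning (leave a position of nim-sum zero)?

3

Compute the nim-sum pairwise:
6 ⊕ 15 = 9
9 ⊕ 14 = 7
The overall nim-sum is X = 7. A row of size p has a winning move iff p XOR X < p (reduce it to p XOR X).
  6: 6 XOR 7 = 1 < 6 — winning move (to 1).
  15: 15 XOR 7 = 8 < 15 — winning move (to 8).
  14: 14 XOR 7 = 9 < 14 — winning move (to 9).
That gives 3 winning moves.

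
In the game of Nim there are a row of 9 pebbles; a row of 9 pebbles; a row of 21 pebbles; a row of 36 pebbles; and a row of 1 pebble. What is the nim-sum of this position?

48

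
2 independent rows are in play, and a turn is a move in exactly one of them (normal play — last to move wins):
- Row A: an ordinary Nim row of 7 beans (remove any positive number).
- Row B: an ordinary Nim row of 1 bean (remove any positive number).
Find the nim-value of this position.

6

Row A is a plain Nim row of size 7, so its Grundy value is 7.
Row B is a plain Nim row of size 1, so its Grundy value is 1.
The value of a disjunctive sum is the nim-sum of the parts.
Combined value = 7 XOR 1 = 6.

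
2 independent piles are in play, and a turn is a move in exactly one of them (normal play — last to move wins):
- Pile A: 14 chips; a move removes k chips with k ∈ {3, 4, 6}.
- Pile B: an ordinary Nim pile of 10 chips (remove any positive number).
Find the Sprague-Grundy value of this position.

11

For pile A, compute g(0), g(1), … with moves {3, 4, 6}:
g(0) = mex{} = 0
g(1) = mex{} = 0
g(2) = mex{} = 0
g(3) = mex{0} = 1
g(4) = mex{0} = 1
g(5) = mex{0} = 1
g(6) = mex{0,1} = 2
g(7) = mex{0,1} = 2
g(8) = mex{0,1} = 2
g(9) = mex{1,2} = 0
g(10) = mex{1,2} = 0
g(11) = mex{1,2} = 0
g(12) = mex{0,2} = 1
g(13) = mex{0,2} = 1
g(14) = mex{0,2} = 1
So g(14) = 1.
Pile B is a plain Nim pile of size 10, so its Grundy value is 10.
The value of a disjunctive sum is the nim-sum of the parts.
Combined value = 1 ⊕ 10 = 11.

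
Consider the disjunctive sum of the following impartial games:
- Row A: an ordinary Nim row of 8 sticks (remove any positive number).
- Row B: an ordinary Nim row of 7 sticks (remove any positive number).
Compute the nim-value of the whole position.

15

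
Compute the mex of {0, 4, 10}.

1

0 is in the set but 1 is not, so the mex is 1.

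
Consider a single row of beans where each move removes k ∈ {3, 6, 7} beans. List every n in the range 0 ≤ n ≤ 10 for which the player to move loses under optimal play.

0, 1, 2, 10

Build the Grundy sequence with g(k) = mex{g(k−s) : s ∈ {3, 6, 7}, s ≤ k}:
g(0) = mex{} = 0
g(1) = mex{} = 0
g(2) = mex{} = 0
g(3) = mex{0} = 1
g(4) = mex{0} = 1
g(5) = mex{0} = 1
g(6) = mex{0,1} = 2
g(7) = mex{0,1} = 2
g(8) = mex{0,1} = 2
g(9) = mex{0,1,2} = 3
g(10) = mex{1,2} = 0
The P-positions (g = 0) in 0..10 are 0, 1, 2, 10.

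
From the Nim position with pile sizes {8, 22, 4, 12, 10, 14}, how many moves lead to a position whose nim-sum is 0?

Write each in binary and XOR column by column:
  01000  (8)
  10110  (22)
  00100  (4)
  01100  (12)
  01010  (10)
  01110  (14)
  -----
  10010  (18)
The overall nim-sum is X = 18. A pile of size p has a winning move iff p XOR X < p (reduce it to p XOR X).
  8: 8 XOR 18 = 26 ≥ 8 — no move.
  22: 22 XOR 18 = 4 < 22 — winning move (to 4).
  4: 4 XOR 18 = 22 ≥ 4 — no move.
  12: 12 XOR 18 = 30 ≥ 12 — no move.
  10: 10 XOR 18 = 24 ≥ 10 — no move.
  14: 14 XOR 18 = 28 ≥ 14 — no move.
That gives 1 winning move.

1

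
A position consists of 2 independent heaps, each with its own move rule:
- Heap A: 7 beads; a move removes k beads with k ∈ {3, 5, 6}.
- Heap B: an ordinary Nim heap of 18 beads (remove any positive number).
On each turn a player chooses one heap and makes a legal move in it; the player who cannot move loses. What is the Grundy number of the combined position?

For heap A, compute g(0), g(1), … with moves {3, 5, 6}:
g(0) = mex{} = 0
g(1) = mex{} = 0
g(2) = mex{} = 0
g(3) = mex{0} = 1
g(4) = mex{0} = 1
g(5) = mex{0} = 1
g(6) = mex{0,1} = 2
g(7) = mex{0,1} = 2
So g(7) = 2.
Heap B is a plain Nim heap of size 18, so its Grundy value is 18.
By the Sprague-Grundy theorem, the Grundy value of a sum of independent games is the XOR of the component values.
Combined value = 2 XOR 18 = 16.

16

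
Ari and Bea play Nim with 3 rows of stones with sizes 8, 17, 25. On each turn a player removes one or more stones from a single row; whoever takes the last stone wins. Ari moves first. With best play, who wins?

Nim-sum: 8 XOR 17 XOR 25 = 0.
The nim-sum is 0, so this is a P-position: the player to move is in a losing position under optimal play; Ari is about to move from it and so loses — Bea wins.

Bea wins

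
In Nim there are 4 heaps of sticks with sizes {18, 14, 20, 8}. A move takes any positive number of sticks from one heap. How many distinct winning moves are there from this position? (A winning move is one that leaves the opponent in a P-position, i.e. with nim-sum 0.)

0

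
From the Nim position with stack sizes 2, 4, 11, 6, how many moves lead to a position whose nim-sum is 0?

1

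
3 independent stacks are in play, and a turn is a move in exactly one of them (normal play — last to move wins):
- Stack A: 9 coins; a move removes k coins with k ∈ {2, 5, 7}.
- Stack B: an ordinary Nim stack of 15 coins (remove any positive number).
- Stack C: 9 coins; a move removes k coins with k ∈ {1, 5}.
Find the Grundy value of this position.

Build the Grundy sequence for stack A with g(k) = mex{g(k−s) : s ∈ {2, 5, 7}, s ≤ k}:
g(0) = mex{} = 0
g(1) = mex{} = 0
g(2) = mex{0} = 1
g(3) = mex{0} = 1
g(4) = mex{1} = 0
g(5) = mex{0,1} = 2
g(6) = mex{0} = 1
g(7) = mex{0,1,2} = 3
g(8) = mex{0,1} = 2
g(9) = mex{0,1,3} = 2
So g(9) = 2.
Stack B is a plain Nim stack of size 15, so its Grundy value is 15.
For stack C, compute g(0), g(1), … with moves {1, 5}:
k:     0  1  2  3  4  5  6  7  8  9
g(k):  0  1  0  1  0  1  0  1  0  1
So g(9) = 1.
The value of a disjunctive sum is the nim-sum of the parts.
Combined value = 2 XOR 15 XOR 1 = 12.

12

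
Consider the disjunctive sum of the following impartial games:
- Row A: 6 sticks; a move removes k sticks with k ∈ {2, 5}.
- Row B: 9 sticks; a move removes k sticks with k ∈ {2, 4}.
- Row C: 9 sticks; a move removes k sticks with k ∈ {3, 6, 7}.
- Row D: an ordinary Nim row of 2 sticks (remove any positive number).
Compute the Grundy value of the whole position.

For row A, compute g(0), g(1), … with moves {2, 5}:
k:     0  1  2  3  4  5  6
g(k):  0  0  1  1  0  2  1
So g(6) = 1.
Build the Grundy sequence for row B with g(k) = mex{g(k−s) : s ∈ {2, 4}, s ≤ k}:
g(0) = mex{} = 0
g(1) = mex{} = 0
g(2) = mex{0} = 1
g(3) = mex{0} = 1
g(4) = mex{0,1} = 2
g(5) = mex{0,1} = 2
g(6) = mex{1,2} = 0
g(7) = mex{1,2} = 0
g(8) = mex{0,2} = 1
g(9) = mex{0,2} = 1
So g(9) = 1.
Build the Grundy sequence for row C with g(k) = mex{g(k−s) : s ∈ {3, 6, 7}, s ≤ k}:
g(0) = mex{} = 0
g(1) = mex{} = 0
g(2) = mex{} = 0
g(3) = mex{0} = 1
g(4) = mex{0} = 1
g(5) = mex{0} = 1
g(6) = mex{0,1} = 2
g(7) = mex{0,1} = 2
g(8) = mex{0,1} = 2
g(9) = mex{0,1,2} = 3
So g(9) = 3.
Row D is a plain Nim row of size 2, so its Grundy value is 2.
The value of a disjunctive sum is the nim-sum of the parts.
Combined value = 1 XOR 1 XOR 3 XOR 2 = 1.

1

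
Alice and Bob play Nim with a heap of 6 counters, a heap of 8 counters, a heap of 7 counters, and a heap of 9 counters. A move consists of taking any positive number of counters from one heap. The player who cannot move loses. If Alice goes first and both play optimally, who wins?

Compute the nim-sum pairwise:
6 ^ 8 = 14
14 ^ 7 = 9
9 ^ 9 = 0
The nim-sum is 0, so this is a P-position: the player to move is in a losing position under optimal play; Alice is about to move from it and so loses — Bob wins.

Bob wins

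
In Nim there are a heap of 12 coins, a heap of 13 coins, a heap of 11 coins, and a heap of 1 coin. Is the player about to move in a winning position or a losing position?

Compute the nim-sum pairwise:
12 ^ 13 = 1
1 ^ 11 = 10
10 ^ 1 = 11
The nim-sum is 11 ≠ 0, so this is an N-position: the player to move can win.

Winning position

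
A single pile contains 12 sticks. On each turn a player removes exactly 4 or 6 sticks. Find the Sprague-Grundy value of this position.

0

Build the Grundy sequence with g(k) = mex{g(k−s) : s ∈ {4, 6}, s ≤ k}:
k:     0  1  2  3  4  5  6  7  8  9 10 11 12
g(k):  0  0  0  0  1  1  1  1  2  2  0  0  0
So g(12) = 0.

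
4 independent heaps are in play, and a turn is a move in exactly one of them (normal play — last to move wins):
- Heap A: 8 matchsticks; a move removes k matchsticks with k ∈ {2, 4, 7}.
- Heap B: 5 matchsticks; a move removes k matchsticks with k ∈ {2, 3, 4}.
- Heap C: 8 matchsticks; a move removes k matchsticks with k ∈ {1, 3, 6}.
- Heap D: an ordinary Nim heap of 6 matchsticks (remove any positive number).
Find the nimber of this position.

7

For heap A, compute g(0), g(1), … with moves {2, 4, 7}:
k:     0  1  2  3  4  5  6  7  8
g(k):  0  0  1  1  2  2  0  3  1
So g(8) = 1.
Build the Grundy sequence for heap B with g(k) = mex{g(k−s) : s ∈ {2, 3, 4}, s ≤ k}:
k:     0  1  2  3  4  5
g(k):  0  0  1  1  2  2
So g(5) = 2.
Build the Grundy sequence for heap C with g(k) = mex{g(k−s) : s ∈ {1, 3, 6}, s ≤ k}:
k:     0  1  2  3  4  5  6  7  8
g(k):  0  1  0  1  0  1  2  3  2
So g(8) = 2.
Heap D is a plain Nim heap of size 6, so its Grundy value is 6.
By the Sprague-Grundy theorem, the Grundy value of a sum of independent games is the XOR of the component values.
Combined value = 1 XOR 2 XOR 2 XOR 6 = 7.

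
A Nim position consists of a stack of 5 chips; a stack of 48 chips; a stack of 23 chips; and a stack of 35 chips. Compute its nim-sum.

Nim-sum: 5 XOR 48 XOR 23 XOR 35 = 1.

1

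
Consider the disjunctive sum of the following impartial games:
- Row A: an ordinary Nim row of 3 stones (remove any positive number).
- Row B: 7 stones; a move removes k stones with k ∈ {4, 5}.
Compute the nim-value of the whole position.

Row A is a plain Nim row of size 3, so its Grundy value is 3.
Grundy values for row B (subtraction set {4, 5}):
k:     0  1  2  3  4  5  6  7
g(k):  0  0  0  0  1  1  1  1
So g(7) = 1.
By the Sprague-Grundy theorem, the Grundy value of a sum of independent games is the XOR of the component values.
Combined value = 3 ⊕ 1 = 2.

2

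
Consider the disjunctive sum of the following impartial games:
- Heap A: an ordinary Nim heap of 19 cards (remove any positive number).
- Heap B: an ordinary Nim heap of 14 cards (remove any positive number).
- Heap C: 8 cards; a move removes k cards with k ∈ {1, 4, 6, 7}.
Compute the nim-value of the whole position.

Heap A is a plain Nim heap of size 19, so its Grundy value is 19.
Heap B is a plain Nim heap of size 14, so its Grundy value is 14.
Build the Grundy sequence for heap C with g(k) = mex{g(k−s) : s ∈ {1, 4, 6, 7}, s ≤ k}:
k:     0  1  2  3  4  5  6  7  8
g(k):  0  1  0  1  2  0  1  2  3
So g(8) = 3.
The value of a disjunctive sum is the nim-sum of the parts.
Combined value = 19 XOR 14 XOR 3 = 30.

30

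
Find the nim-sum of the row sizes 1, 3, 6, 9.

Nim-sum: 1 XOR 3 XOR 6 XOR 9 = 13.

13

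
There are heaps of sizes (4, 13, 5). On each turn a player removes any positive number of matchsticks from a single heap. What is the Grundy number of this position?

12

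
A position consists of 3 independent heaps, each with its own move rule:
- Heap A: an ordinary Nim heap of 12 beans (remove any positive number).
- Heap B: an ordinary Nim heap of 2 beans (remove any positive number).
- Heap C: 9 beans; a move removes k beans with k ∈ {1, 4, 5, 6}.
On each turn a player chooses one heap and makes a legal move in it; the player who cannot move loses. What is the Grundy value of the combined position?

14

Heap A is a plain Nim heap of size 12, so its Grundy value is 12.
Heap B is a plain Nim heap of size 2, so its Grundy value is 2.
Build the Grundy sequence for heap C with g(k) = mex{g(k−s) : s ∈ {1, 4, 5, 6}, s ≤ k}:
k:     0  1  2  3  4  5  6  7  8  9
g(k):  0  1  0  1  2  3  2  3  4  0
So g(9) = 0.
The value of a disjunctive sum is the nim-sum of the parts.
Combined value = 12 XOR 2 XOR 0 = 14.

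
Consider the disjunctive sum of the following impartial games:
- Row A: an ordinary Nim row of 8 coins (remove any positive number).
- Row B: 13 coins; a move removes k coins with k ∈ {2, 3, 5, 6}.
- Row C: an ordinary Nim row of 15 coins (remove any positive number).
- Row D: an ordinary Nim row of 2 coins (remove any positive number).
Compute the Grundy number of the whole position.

Row A is a plain Nim row of size 8, so its Grundy value is 8.
Grundy values for row B (subtraction set {2, 3, 5, 6}):
k:     0  1  2  3  4  5  6  7  8  9 10 11 12 13
g(k):  0  0  1  1  2  2  3  3  0  0  1  1  2  2
So g(13) = 2.
Row C is a plain Nim row of size 15, so its Grundy value is 15.
Row D is a plain Nim row of size 2, so its Grundy value is 2.
The value of a disjunctive sum is the nim-sum of the parts.
Combined value = 8 XOR 2 XOR 15 XOR 2 = 7.

7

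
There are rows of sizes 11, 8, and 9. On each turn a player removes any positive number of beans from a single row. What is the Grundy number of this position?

10

Compute the nim-sum pairwise:
11 ^ 8 = 3
3 ^ 9 = 10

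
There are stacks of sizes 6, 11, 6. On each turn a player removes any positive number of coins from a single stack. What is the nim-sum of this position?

11

Compute the nim-sum pairwise:
6 ^ 11 = 13
13 ^ 6 = 11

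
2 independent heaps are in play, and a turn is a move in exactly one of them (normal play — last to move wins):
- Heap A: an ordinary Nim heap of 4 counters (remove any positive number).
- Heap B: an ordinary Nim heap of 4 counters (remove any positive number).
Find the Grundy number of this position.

0

Heap A is a plain Nim heap of size 4, so its Grundy value is 4.
Heap B is a plain Nim heap of size 4, so its Grundy value is 4.
By the Sprague-Grundy theorem, the Grundy value of a sum of independent games is the XOR of the component values.
Combined value = 4 ⊕ 4 = 0.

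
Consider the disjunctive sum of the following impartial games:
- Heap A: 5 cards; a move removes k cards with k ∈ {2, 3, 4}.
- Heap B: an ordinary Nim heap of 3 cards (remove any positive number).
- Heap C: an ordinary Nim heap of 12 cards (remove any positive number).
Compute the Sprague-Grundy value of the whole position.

13

Build the Grundy sequence for heap A with g(k) = mex{g(k−s) : s ∈ {2, 3, 4}, s ≤ k}:
g(0) = mex{} = 0
g(1) = mex{} = 0
g(2) = mex{0} = 1
g(3) = mex{0} = 1
g(4) = mex{0,1} = 2
g(5) = mex{0,1} = 2
So g(5) = 2.
Heap B is a plain Nim heap of size 3, so its Grundy value is 3.
Heap C is a plain Nim heap of size 12, so its Grundy value is 12.
The value of a disjunctive sum is the nim-sum of the parts.
Combined value = 2 XOR 3 XOR 12 = 13.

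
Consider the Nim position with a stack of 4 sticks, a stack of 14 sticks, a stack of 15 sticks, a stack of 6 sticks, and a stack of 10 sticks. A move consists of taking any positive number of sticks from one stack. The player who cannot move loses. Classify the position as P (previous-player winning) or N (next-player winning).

In binary:
  0100  (4)
  1110  (14)
  1111  (15)
  0110  (6)
  1010  (10)
  ----
  1001  (9)
The nim-sum is 9 ≠ 0, so this is an N-position: the player to move can win.

N-position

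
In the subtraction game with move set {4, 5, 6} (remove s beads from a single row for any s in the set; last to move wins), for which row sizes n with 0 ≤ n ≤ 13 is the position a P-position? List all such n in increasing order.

Build the Grundy sequence with g(k) = mex{g(k−s) : s ∈ {4, 5, 6}, s ≤ k}:
k:     0  1  2  3  4  5  6  7  8  9 10 11 12 13
g(k):  0  0  0  0  1  1  1  1  2  2  0  0  0  0
The P-positions (g = 0) in 0..13 are 0, 1, 2, 3, 10, 11, 12, 13.

0, 1, 2, 3, 10, 11, 12, 13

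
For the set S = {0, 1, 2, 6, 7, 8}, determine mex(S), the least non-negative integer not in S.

3

The values 0, 1, 2 are all present; 3 is the first non-negative integer missing from the set.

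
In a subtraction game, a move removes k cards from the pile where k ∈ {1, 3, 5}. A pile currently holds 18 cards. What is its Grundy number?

0

Grundy values for subtraction set {1, 3, 5}:
k:     0  1  2  3  4  5  6  7  8  9 10 11 12 13 14 15 16 17 18
g(k):  0  1  0  1  0  1  0  1  0  1  0  1  0  1  0  1  0  1  0
So g(18) = 0.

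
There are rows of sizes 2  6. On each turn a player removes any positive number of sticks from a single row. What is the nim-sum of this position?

In binary:
  010  (2)
  110  (6)
  ---
  100  (4)

4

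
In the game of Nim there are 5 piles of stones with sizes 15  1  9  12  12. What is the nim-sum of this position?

7

Write each in binary and XOR column by column:
  1111  (15)
  0001  (1)
  1001  (9)
  1100  (12)
  1100  (12)
  ----
  0111  (7)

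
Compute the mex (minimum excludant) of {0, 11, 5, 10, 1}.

2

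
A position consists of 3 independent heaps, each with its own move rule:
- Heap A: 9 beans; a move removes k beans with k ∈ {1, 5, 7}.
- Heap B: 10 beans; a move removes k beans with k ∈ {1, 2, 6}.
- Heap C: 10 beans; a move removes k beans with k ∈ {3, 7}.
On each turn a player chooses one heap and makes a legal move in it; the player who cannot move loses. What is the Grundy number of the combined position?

1

For heap A, compute g(0), g(1), … with moves {1, 5, 7}:
k:     0  1  2  3  4  5  6  7  8  9
g(k):  0  1  0  1  0  1  0  1  0  1
So g(9) = 1.
For heap B, compute g(0), g(1), … with moves {1, 2, 6}:
k:     0  1  2  3  4  5  6  7  8  9 10
g(k):  0  1  2  0  1  2  3  0  1  2  0
So g(10) = 0.
Build the Grundy sequence for heap C with g(k) = mex{g(k−s) : s ∈ {3, 7}, s ≤ k}:
g(0) = mex{} = 0
g(1) = mex{} = 0
g(2) = mex{} = 0
g(3) = mex{0} = 1
g(4) = mex{0} = 1
g(5) = mex{0} = 1
g(6) = mex{1} = 0
g(7) = mex{0,1} = 2
g(8) = mex{0,1} = 2
g(9) = mex{0} = 1
g(10) = mex{1,2} = 0
So g(10) = 0.
By the Sprague-Grundy theorem, the Grundy value of a sum of independent games is the XOR of the component values.
Combined value = 1 ⊕ 0 ⊕ 0 = 1.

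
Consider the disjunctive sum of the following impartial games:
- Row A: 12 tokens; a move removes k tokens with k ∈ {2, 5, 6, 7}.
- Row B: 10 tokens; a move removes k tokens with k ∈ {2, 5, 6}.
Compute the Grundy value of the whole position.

1

Build the Grundy sequence for row A with g(k) = mex{g(k−s) : s ∈ {2, 5, 6, 7}, s ≤ k}:
k:     0  1  2  3  4  5  6  7  8  9 10 11 12
g(k):  0  0  1  1  0  2  1  3  2  2  3  3  0
So g(12) = 0.
For row B, compute g(0), g(1), … with moves {2, 5, 6}:
g(0) = mex{} = 0
g(1) = mex{} = 0
g(2) = mex{0} = 1
g(3) = mex{0} = 1
g(4) = mex{1} = 0
g(5) = mex{0,1} = 2
g(6) = mex{0} = 1
g(7) = mex{0,1,2} = 3
g(8) = mex{1} = 0
g(9) = mex{0,1,3} = 2
g(10) = mex{0,2} = 1
So g(10) = 1.
By the Sprague-Grundy theorem, the Grundy value of a sum of independent games is the XOR of the component values.
Combined value = 0 XOR 1 = 1.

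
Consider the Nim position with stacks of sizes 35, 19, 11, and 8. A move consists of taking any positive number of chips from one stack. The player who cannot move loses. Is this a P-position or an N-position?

N-position

Bitwise XOR of the heap sizes:
  100011  (35)
  010011  (19)
  001011  (11)
  001000  (8)
  ------
  110011  (51)
The nim-sum is 51 ≠ 0, so this is an N-position: the player to move can win.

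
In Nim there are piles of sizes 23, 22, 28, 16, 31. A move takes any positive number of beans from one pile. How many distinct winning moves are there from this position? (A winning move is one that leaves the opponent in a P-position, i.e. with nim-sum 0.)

5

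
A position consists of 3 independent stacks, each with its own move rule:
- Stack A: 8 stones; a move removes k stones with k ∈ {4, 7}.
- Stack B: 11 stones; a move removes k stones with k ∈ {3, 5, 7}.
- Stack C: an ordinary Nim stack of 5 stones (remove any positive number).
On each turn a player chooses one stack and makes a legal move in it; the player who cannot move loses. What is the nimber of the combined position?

7

For stack A, compute g(0), g(1), … with moves {4, 7}:
k:     0  1  2  3  4  5  6  7  8
g(k):  0  0  0  0  1  1  1  1  2
So g(8) = 2.
Grundy values for stack B (subtraction set {3, 5, 7}):
k:     0  1  2  3  4  5  6  7  8  9 10 11
g(k):  0  0  0  1  1  1  2  2  2  3  0  0
So g(11) = 0.
Stack C is a plain Nim stack of size 5, so its Grundy value is 5.
The value of a disjunctive sum is the nim-sum of the parts.
Combined value = 2 XOR 0 XOR 5 = 7.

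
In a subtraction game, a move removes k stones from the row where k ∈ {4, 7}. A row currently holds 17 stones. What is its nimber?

1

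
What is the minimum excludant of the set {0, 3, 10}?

0 is in the set but 1 is not, so the mex is 1.

1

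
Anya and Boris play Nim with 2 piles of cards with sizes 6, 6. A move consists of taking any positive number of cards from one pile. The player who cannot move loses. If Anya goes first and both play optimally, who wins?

Compute the nim-sum pairwise:
6 ^ 6 = 0
The nim-sum is 0, so this is a P-position: the player to move is in a losing position under optimal play; Anya is about to move from it and so loses — Boris wins.

Boris wins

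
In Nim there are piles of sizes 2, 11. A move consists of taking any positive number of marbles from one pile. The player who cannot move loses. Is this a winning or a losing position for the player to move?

Winning position

Write each in binary and XOR column by column:
  0010  (2)
  1011  (11)
  ----
  1001  (9)
The nim-sum is 9 ≠ 0, so this is an N-position: the player to move can win.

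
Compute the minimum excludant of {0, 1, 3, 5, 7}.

2

The values 0, 1 are all present; 2 is the first non-negative integer missing from the set.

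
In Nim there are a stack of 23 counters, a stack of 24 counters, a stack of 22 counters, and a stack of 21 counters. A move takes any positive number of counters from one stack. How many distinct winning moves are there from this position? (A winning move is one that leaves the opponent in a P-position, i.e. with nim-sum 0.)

1

Nim-sum: 23 ⊕ 24 ⊕ 22 ⊕ 21 = 12.
The overall nim-sum is X = 12. A stack of size p has a winning move iff p XOR X < p (reduce it to p XOR X).
  23: 23 XOR 12 = 27 ≥ 23 — no move.
  24: 24 XOR 12 = 20 < 24 — winning move (to 20).
  22: 22 XOR 12 = 26 ≥ 22 — no move.
  21: 21 XOR 12 = 25 ≥ 21 — no move.
That gives 1 winning move.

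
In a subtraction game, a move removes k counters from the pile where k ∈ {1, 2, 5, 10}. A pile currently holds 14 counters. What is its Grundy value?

Build the Grundy sequence with g(k) = mex{g(k−s) : s ∈ {1, 2, 5, 10}, s ≤ k}:
g(0) = mex{} = 0
g(1) = mex{0} = 1
g(2) = mex{0,1} = 2
g(3) = mex{1,2} = 0
g(4) = mex{0,2} = 1
g(5) = mex{0,1} = 2
g(6) = mex{1,2} = 0
g(7) = mex{0,2} = 1
g(8) = mex{0,1} = 2
g(9) = mex{1,2} = 0
g(10) = mex{0,2} = 1
g(11) = mex{0,1} = 2
g(12) = mex{1,2} = 0
g(13) = mex{0,2} = 1
g(14) = mex{0,1} = 2
So g(14) = 2.

2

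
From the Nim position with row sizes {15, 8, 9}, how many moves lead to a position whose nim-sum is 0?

Nim-sum: 15 XOR 8 XOR 9 = 14.
The overall nim-sum is X = 14. A row of size p has a winning move iff p XOR X < p (reduce it to p XOR X).
  15: 15 XOR 14 = 1 < 15 — winning move (to 1).
  8: 8 XOR 14 = 6 < 8 — winning move (to 6).
  9: 9 XOR 14 = 7 < 9 — winning move (to 7).
That gives 3 winning moves.

3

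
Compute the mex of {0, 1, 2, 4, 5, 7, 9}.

3

The values 0, 1, 2 are all present; 3 is the first non-negative integer missing from the set.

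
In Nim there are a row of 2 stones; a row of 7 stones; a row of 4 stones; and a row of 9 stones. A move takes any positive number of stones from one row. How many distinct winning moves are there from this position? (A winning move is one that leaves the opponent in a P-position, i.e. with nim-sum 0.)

1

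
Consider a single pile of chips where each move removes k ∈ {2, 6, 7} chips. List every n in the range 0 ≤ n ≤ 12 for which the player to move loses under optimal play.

Compute g(0), g(1), … for moves {2, 6, 7}:
g(0) = mex{} = 0
g(1) = mex{} = 0
g(2) = mex{0} = 1
g(3) = mex{0} = 1
g(4) = mex{1} = 0
g(5) = mex{1} = 0
g(6) = mex{0} = 1
g(7) = mex{0} = 1
g(8) = mex{0,1} = 2
g(9) = mex{1} = 0
g(10) = mex{0,1,2} = 3
g(11) = mex{0} = 1
g(12) = mex{0,1,3} = 2
The P-positions (g = 0) in 0..12 are 0, 1, 4, 5, 9.

0, 1, 4, 5, 9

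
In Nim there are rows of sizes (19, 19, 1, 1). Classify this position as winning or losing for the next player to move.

Losing position

Compute the nim-sum pairwise:
19 ⊕ 19 = 0
0 ⊕ 1 = 1
1 ⊕ 1 = 0
The nim-sum is 0, so this is a P-position: the player to move is in a losing position under optimal play.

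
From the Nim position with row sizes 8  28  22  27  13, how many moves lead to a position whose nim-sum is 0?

3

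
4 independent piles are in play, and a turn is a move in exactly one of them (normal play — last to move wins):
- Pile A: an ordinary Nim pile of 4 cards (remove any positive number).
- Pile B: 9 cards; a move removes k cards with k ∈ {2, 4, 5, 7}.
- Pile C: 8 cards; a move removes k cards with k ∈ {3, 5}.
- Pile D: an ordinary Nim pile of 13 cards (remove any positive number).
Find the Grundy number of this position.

9

Pile A is a plain Nim pile of size 4, so its Grundy value is 4.
Grundy values for pile B (subtraction set {2, 4, 5, 7}):
k:     0  1  2  3  4  5  6  7  8  9
g(k):  0  0  1  1  2  2  3  3  4  0
So g(9) = 0.
For pile C, compute g(0), g(1), … with moves {3, 5}:
g(0) = mex{} = 0
g(1) = mex{} = 0
g(2) = mex{} = 0
g(3) = mex{0} = 1
g(4) = mex{0} = 1
g(5) = mex{0} = 1
g(6) = mex{0,1} = 2
g(7) = mex{0,1} = 2
g(8) = mex{1} = 0
So g(8) = 0.
Pile D is a plain Nim pile of size 13, so its Grundy value is 13.
By the Sprague-Grundy theorem, the Grundy value of a sum of independent games is the XOR of the component values.
Combined value = 4 ⊕ 0 ⊕ 0 ⊕ 13 = 9.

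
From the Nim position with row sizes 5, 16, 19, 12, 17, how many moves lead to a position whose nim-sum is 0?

3

Compute the nim-sum pairwise:
5 XOR 16 = 21
21 XOR 19 = 6
6 XOR 12 = 10
10 XOR 17 = 27
The overall nim-sum is X = 27. A row of size p has a winning move iff p XOR X < p (reduce it to p XOR X).
  5: 5 XOR 27 = 30 ≥ 5 — no move.
  16: 16 XOR 27 = 11 < 16 — winning move (to 11).
  19: 19 XOR 27 = 8 < 19 — winning move (to 8).
  12: 12 XOR 27 = 23 ≥ 12 — no move.
  17: 17 XOR 27 = 10 < 17 — winning move (to 10).
That gives 3 winning moves.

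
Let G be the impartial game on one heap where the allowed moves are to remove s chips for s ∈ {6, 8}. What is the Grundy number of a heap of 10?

1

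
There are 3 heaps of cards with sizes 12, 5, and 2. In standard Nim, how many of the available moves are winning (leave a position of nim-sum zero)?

Compute the nim-sum pairwise:
12 XOR 5 = 9
9 XOR 2 = 11
The overall nim-sum is X = 11. A heap of size p has a winning move iff p XOR X < p (reduce it to p XOR X).
  12: 12 XOR 11 = 7 < 12 — winning move (to 7).
  5: 5 XOR 11 = 14 ≥ 5 — no move.
  2: 2 XOR 11 = 9 ≥ 2 — no move.
That gives 1 winning move.

1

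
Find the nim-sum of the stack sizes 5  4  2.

3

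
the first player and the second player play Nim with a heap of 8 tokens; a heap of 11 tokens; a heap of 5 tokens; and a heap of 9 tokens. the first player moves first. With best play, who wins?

the first player wins

Nim-sum: 8 ^ 11 ^ 5 ^ 9 = 15.
The nim-sum is 15 ≠ 0, so this is an N-position: the player to move can win; the first player has a winning move.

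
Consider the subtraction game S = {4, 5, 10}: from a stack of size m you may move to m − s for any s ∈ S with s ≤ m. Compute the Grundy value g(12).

3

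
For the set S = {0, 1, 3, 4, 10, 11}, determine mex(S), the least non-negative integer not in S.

The values 0, 1 are all present; 2 is the first non-negative integer missing from the set.

2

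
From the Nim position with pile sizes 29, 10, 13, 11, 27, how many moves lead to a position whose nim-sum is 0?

5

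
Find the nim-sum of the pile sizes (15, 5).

Compute the nim-sum pairwise:
15 ⊕ 5 = 10

10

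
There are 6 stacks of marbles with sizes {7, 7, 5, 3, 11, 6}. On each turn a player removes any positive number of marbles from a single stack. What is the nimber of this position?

11

Compute the nim-sum pairwise:
7 XOR 7 = 0
0 XOR 5 = 5
5 XOR 3 = 6
6 XOR 11 = 13
13 XOR 6 = 11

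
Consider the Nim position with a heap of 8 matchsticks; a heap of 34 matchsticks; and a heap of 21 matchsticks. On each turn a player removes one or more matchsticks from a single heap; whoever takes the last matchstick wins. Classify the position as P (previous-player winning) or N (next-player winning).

N-position

In binary:
  001000  (8)
  100010  (34)
  010101  (21)
  ------
  111111  (63)
The nim-sum is 63 ≠ 0, so this is an N-position: the player to move can win.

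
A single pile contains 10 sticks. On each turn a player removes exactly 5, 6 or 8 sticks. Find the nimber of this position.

Compute g(0), g(1), … for moves {5, 6, 8}:
g(0) = mex{} = 0
g(1) = mex{} = 0
g(2) = mex{} = 0
g(3) = mex{} = 0
g(4) = mex{} = 0
g(5) = mex{0} = 1
g(6) = mex{0} = 1
g(7) = mex{0} = 1
g(8) = mex{0} = 1
g(9) = mex{0} = 1
g(10) = mex{0,1} = 2
So g(10) = 2.

2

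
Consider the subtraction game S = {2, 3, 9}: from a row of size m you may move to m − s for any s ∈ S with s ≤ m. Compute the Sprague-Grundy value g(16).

0

Grundy values for subtraction set {2, 3, 9}:
k:     0  1  2  3  4  5  6  7  8  9 10 11 12 13 14 15 16
g(k):  0  0  1  1  2  0  0  1  1  2  2  0  0  1  1  2  0
So g(16) = 0.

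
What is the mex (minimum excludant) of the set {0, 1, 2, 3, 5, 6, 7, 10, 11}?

4

The values 0, 1, 2, 3 are all present; 4 is the first non-negative integer missing from the set.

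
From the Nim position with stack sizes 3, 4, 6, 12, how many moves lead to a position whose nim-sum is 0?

1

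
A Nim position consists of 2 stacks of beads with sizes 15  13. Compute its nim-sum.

2

Compute the nim-sum pairwise:
15 ⊕ 13 = 2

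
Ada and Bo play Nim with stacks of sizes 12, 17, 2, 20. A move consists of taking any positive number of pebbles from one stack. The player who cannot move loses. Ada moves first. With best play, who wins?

Write each in binary and XOR column by column:
  01100  (12)
  10001  (17)
  00010  (2)
  10100  (20)
  -----
  01011  (11)
The nim-sum is 11 ≠ 0, so this is an N-position: the player to move can win; Ada has a winning move.

Ada wins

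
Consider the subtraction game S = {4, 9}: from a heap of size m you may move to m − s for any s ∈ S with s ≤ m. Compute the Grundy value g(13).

0

Compute g(0), g(1), … for moves {4, 9}:
k:     0  1  2  3  4  5  6  7  8  9 10 11 12 13
g(k):  0  0  0  0  1  1  1  1  0  2  2  2  1  0
So g(13) = 0.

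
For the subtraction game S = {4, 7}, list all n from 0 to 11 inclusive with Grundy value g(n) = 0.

0, 1, 2, 3, 11

Grundy values for subtraction set {4, 7}:
k:     0  1  2  3  4  5  6  7  8  9 10 11
g(k):  0  0  0  0  1  1  1  1  2  2  2  0
The P-positions (g = 0) in 0..11 are 0, 1, 2, 3, 11.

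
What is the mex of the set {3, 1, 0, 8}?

2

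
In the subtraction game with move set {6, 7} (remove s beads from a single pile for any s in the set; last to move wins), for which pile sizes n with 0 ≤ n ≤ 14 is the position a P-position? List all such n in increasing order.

0, 1, 2, 3, 4, 5, 13, 14

Build the Grundy sequence with g(k) = mex{g(k−s) : s ∈ {6, 7}, s ≤ k}:
g(0) = mex{} = 0
g(1) = mex{} = 0
g(2) = mex{} = 0
g(3) = mex{} = 0
g(4) = mex{} = 0
g(5) = mex{} = 0
g(6) = mex{0} = 1
g(7) = mex{0} = 1
g(8) = mex{0} = 1
g(9) = mex{0} = 1
g(10) = mex{0} = 1
g(11) = mex{0} = 1
g(12) = mex{0,1} = 2
g(13) = mex{1} = 0
g(14) = mex{1} = 0
The P-positions (g = 0) in 0..14 are 0, 1, 2, 3, 4, 5, 13, 14.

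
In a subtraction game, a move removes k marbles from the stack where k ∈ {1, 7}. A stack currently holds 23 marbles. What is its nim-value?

1

Compute g(0), g(1), … for moves {1, 7}:
k:     0  1  2  3  4  5  6  7  8  9 10 11 12 13 14 15 16 17 18 19 20 21 22 23
g(k):  0  1  0  1  0  1  0  1  0  1  0  1  0  1  0  1  0  1  0  1  0  1  0  1
So g(23) = 1.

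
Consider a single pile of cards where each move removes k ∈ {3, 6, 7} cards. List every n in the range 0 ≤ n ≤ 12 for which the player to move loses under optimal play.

0, 1, 2, 10, 11, 12

Compute g(0), g(1), … for moves {3, 6, 7}:
k:     0  1  2  3  4  5  6  7  8  9 10 11 12
g(k):  0  0  0  1  1  1  2  2  2  3  0  0  0
The P-positions (g = 0) in 0..12 are 0, 1, 2, 10, 11, 12.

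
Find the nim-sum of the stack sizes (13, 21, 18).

Bitwise XOR of the heap sizes:
  01101  (13)
  10101  (21)
  10010  (18)
  -----
  01010  (10)

10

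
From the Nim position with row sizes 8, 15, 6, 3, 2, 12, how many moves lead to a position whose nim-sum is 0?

3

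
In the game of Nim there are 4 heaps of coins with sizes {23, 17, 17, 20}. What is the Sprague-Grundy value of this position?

In binary:
  10111  (23)
  10001  (17)
  10001  (17)
  10100  (20)
  -----
  00011  (3)

3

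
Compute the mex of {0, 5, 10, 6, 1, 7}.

2

The values 0, 1 are all present; 2 is the first non-negative integer missing from the set.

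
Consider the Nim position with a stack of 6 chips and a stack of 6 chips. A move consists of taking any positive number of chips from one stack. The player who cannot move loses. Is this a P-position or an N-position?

P-position

Compute the nim-sum pairwise:
6 XOR 6 = 0
The nim-sum is 0, so this is a P-position: the player to move is in a losing position under optimal play.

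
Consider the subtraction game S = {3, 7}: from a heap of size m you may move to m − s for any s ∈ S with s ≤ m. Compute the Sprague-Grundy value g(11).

0

Compute g(0), g(1), … for moves {3, 7}:
g(0) = mex{} = 0
g(1) = mex{} = 0
g(2) = mex{} = 0
g(3) = mex{0} = 1
g(4) = mex{0} = 1
g(5) = mex{0} = 1
g(6) = mex{1} = 0
g(7) = mex{0,1} = 2
g(8) = mex{0,1} = 2
g(9) = mex{0} = 1
g(10) = mex{1,2} = 0
g(11) = mex{1,2} = 0
So g(11) = 0.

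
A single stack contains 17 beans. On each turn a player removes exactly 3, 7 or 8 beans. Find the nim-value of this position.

Compute g(0), g(1), … for moves {3, 7, 8}:
k:     0  1  2  3  4  5  6  7  8  9 10 11 12 13 14 15 16 17
g(k):  0  0  0  1  1  1  0  2  2  1  3  0  0  2  1  1  0  0
So g(17) = 0.

0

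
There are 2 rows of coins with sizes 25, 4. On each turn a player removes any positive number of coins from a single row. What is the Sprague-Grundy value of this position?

Nim-sum: 25 XOR 4 = 29.

29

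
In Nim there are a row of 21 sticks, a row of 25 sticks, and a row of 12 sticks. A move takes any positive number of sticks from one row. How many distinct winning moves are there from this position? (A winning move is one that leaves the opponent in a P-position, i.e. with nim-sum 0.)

Nim-sum: 21 ^ 25 ^ 12 = 0.
The nim-sum is already 0, so every move leaves a nonzero nim-sum — there are no winning moves.

0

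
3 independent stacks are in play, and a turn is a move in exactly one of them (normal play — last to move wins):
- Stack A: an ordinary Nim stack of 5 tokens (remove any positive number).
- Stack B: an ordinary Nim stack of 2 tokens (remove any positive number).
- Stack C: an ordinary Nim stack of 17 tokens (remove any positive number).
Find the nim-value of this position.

22

Stack A is a plain Nim stack of size 5, so its Grundy value is 5.
Stack B is a plain Nim stack of size 2, so its Grundy value is 2.
Stack C is a plain Nim stack of size 17, so its Grundy value is 17.
The value of a disjunctive sum is the nim-sum of the parts.
Combined value = 5 XOR 2 XOR 17 = 22.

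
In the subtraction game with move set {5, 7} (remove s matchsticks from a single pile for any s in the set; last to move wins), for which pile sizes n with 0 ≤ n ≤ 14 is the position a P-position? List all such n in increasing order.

0, 1, 2, 3, 4, 12, 13, 14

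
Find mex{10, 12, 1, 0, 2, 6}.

3

The values 0, 1, 2 are all present; 3 is the first non-negative integer missing from the set.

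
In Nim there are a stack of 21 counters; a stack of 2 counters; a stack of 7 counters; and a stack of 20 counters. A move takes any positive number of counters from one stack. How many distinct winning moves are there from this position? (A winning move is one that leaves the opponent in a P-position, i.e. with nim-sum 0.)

Compute the nim-sum pairwise:
21 ^ 2 = 23
23 ^ 7 = 16
16 ^ 20 = 4
The overall nim-sum is X = 4. A stack of size p has a winning move iff p XOR X < p (reduce it to p XOR X).
  21: 21 XOR 4 = 17 < 21 — winning move (to 17).
  2: 2 XOR 4 = 6 ≥ 2 — no move.
  7: 7 XOR 4 = 3 < 7 — winning move (to 3).
  20: 20 XOR 4 = 16 < 20 — winning move (to 16).
That gives 3 winning moves.

3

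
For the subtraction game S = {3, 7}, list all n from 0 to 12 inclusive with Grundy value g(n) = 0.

0, 1, 2, 6, 10, 11, 12

Build the Grundy sequence with g(k) = mex{g(k−s) : s ∈ {3, 7}, s ≤ k}:
g(0) = mex{} = 0
g(1) = mex{} = 0
g(2) = mex{} = 0
g(3) = mex{0} = 1
g(4) = mex{0} = 1
g(5) = mex{0} = 1
g(6) = mex{1} = 0
g(7) = mex{0,1} = 2
g(8) = mex{0,1} = 2
g(9) = mex{0} = 1
g(10) = mex{1,2} = 0
g(11) = mex{1,2} = 0
g(12) = mex{1} = 0
The P-positions (g = 0) in 0..12 are 0, 1, 2, 6, 10, 11, 12.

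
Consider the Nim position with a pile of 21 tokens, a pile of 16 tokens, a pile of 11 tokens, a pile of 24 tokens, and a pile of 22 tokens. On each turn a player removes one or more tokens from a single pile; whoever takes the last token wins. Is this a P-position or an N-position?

Nim-sum: 21 XOR 16 XOR 11 XOR 24 XOR 22 = 0.
The nim-sum is 0, so this is a P-position: the player to move is in a losing position under optimal play.

P-position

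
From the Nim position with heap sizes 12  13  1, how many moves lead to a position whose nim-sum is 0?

0

Compute the nim-sum pairwise:
12 ^ 13 = 1
1 ^ 1 = 0
The nim-sum is already 0, so every move leaves a nonzero nim-sum — there are no winning moves.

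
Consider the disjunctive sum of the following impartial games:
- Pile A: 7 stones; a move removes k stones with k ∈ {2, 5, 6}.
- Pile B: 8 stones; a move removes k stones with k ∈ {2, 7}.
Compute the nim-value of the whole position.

1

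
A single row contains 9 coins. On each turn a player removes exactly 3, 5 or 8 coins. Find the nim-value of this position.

Build the Grundy sequence with g(k) = mex{g(k−s) : s ∈ {3, 5, 8}, s ≤ k}:
g(0) = mex{} = 0
g(1) = mex{} = 0
g(2) = mex{} = 0
g(3) = mex{0} = 1
g(4) = mex{0} = 1
g(5) = mex{0} = 1
g(6) = mex{0,1} = 2
g(7) = mex{0,1} = 2
g(8) = mex{0,1} = 2
g(9) = mex{0,1,2} = 3
So g(9) = 3.

3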